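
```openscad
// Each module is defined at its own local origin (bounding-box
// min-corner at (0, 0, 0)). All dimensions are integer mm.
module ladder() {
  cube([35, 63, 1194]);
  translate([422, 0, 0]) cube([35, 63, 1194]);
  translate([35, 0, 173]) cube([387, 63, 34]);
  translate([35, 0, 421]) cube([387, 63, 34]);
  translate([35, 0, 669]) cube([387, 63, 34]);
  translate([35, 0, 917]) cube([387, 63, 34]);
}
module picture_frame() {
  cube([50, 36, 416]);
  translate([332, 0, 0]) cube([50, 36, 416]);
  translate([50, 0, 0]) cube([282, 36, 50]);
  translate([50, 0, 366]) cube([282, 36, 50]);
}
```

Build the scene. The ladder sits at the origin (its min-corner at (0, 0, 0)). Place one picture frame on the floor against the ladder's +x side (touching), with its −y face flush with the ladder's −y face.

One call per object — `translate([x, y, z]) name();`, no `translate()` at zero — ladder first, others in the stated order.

ladder();
translate([457, 0, 0]) picture_frame();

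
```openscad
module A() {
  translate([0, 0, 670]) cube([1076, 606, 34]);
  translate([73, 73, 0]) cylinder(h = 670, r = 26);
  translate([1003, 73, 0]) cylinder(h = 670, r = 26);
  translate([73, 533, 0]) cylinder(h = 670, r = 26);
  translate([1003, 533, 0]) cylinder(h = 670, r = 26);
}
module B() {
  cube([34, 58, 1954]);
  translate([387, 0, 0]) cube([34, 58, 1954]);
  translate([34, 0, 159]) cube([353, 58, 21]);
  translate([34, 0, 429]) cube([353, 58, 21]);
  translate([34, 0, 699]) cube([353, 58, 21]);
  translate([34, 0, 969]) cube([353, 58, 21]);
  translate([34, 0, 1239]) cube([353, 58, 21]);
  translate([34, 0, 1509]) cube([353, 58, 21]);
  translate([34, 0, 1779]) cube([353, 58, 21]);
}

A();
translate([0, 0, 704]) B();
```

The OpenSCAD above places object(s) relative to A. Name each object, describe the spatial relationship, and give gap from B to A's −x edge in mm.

The ladder's min-x is at 0; the table's min-x is 0; gap = 0 mm.

A is a table. B is a ladder. The ladder is on top of the table. The gap from the ladder to the table's −x edge is 0 mm.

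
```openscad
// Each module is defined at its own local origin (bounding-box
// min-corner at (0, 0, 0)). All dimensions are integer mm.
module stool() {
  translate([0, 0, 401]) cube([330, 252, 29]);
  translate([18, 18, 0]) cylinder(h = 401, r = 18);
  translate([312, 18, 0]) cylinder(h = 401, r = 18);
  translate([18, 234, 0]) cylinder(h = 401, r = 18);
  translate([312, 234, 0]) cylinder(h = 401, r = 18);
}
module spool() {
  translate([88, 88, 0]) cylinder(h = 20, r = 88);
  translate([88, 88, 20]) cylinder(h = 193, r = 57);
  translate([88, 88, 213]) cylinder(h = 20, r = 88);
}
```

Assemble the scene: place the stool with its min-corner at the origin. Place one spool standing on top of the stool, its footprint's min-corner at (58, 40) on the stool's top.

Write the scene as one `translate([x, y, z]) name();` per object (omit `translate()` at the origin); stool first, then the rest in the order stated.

stool();
translate([58, 40, 430]) spool();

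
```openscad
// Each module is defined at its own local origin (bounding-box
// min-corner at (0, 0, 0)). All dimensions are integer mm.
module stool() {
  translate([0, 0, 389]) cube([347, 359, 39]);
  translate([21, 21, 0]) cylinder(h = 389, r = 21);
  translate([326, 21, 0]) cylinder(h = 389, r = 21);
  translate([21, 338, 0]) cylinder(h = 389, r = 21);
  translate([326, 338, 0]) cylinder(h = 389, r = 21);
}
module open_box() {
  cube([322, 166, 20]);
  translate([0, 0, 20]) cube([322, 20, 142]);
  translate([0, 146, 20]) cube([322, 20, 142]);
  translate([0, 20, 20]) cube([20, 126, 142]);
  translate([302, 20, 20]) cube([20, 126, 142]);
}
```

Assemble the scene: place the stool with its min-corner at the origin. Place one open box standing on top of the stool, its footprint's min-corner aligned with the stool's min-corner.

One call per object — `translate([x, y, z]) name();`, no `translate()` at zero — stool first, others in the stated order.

stool();
translate([0, 0, 428]) open_box();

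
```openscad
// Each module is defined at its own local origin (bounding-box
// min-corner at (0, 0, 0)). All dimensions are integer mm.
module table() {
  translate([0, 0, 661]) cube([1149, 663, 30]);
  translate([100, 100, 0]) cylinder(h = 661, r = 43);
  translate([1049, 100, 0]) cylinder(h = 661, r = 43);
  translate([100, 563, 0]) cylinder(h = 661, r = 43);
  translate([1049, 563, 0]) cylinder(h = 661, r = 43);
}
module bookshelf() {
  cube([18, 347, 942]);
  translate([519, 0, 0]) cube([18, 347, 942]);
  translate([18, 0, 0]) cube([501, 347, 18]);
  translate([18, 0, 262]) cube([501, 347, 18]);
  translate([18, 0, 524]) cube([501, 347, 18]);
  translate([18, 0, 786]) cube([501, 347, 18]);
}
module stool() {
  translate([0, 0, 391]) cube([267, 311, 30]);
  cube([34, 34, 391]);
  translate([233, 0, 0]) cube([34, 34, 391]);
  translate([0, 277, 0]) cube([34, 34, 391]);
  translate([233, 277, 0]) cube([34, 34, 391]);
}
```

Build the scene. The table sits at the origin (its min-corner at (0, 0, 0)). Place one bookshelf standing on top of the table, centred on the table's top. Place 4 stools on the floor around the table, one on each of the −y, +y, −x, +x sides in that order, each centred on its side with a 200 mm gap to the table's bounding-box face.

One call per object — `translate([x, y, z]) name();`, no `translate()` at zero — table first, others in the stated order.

table();
translate([306, 158, 691]) bookshelf();
translate([441, -511, 0]) stool();
translate([441, 863, 0]) stool();
translate([-467, 176, 0]) stool();
translate([1349, 176, 0]) stool();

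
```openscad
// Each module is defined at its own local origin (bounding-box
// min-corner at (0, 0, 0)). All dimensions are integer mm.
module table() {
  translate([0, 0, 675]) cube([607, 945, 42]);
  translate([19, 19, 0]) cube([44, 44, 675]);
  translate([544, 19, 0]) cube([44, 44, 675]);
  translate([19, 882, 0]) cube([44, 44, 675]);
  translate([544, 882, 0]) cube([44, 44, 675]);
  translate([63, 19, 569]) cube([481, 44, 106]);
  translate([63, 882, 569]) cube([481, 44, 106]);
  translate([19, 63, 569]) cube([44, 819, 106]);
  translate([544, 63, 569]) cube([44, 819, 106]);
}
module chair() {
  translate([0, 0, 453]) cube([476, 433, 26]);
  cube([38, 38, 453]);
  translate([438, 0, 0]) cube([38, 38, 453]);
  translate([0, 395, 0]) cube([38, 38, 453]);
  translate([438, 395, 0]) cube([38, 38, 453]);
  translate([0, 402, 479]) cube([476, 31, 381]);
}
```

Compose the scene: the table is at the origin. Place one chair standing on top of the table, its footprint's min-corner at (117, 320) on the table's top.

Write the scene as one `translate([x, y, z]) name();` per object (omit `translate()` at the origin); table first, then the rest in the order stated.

table();
translate([117, 320, 717]) chair();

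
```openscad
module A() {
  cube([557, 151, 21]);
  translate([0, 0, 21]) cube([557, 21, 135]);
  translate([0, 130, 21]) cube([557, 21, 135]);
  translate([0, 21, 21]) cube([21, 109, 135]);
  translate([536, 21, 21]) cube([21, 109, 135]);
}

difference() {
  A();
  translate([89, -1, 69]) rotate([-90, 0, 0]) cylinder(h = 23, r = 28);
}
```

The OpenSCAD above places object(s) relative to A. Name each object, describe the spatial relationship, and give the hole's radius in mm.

The subtracted cylinder has r = 28 mm.

A is an open box. The open box has a circular hole through its front wall. The hole's radius is 28 mm.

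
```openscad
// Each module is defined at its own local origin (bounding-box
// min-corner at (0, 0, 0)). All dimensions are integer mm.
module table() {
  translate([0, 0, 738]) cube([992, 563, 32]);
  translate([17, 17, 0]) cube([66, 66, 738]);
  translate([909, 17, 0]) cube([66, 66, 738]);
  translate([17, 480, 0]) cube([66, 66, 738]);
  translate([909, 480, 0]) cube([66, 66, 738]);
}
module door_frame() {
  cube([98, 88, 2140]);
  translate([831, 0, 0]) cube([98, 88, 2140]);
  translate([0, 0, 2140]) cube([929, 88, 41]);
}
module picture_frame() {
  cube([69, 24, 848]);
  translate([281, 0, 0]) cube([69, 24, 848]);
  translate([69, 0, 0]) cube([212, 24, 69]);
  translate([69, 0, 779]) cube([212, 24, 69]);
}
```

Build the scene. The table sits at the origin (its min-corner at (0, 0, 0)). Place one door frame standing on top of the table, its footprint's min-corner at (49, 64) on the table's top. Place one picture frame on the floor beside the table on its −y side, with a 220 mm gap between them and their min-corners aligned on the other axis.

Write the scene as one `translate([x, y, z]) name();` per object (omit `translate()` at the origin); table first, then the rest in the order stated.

table();
translate([49, 64, 770]) door_frame();
translate([0, -244, 0]) picture_frame();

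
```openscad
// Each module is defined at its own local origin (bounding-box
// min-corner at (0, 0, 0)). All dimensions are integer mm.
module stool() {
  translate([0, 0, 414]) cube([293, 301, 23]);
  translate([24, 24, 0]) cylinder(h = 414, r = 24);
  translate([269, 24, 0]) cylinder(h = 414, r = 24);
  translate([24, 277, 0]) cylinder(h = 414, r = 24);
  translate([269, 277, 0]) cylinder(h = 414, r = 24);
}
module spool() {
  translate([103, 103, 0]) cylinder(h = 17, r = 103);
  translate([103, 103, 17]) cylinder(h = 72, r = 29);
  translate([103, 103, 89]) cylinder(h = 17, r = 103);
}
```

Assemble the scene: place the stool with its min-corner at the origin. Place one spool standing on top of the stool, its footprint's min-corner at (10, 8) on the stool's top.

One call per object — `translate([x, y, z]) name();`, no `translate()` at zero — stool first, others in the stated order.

stool();
translate([10, 8, 437]) spool();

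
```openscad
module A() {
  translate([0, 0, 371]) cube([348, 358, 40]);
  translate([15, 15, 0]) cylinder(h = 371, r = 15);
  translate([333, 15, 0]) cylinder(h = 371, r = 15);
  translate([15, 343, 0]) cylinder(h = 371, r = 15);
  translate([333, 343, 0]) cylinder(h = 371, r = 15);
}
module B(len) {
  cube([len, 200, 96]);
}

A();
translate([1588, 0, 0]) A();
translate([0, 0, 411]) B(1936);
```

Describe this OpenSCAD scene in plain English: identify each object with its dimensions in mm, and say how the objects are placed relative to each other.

A is a four-legged stool. The seat is a 348×358×40 mm slab whose top surface is at z = 411 mm; four round legs, each 30 mm in diameter, run from the floor (z = 0) to the underside of the seat, each leg's axis is inset half a diameter from the nearest pair of seat edges (so the leg's bounding box is flush with the corner).

B is a rectangular beam 1936 mm long (x), 200 mm deep (y), 96 mm thick (z).

The beam spans the tops of two stools placed 1240 mm apart, resting at z = 411 mm.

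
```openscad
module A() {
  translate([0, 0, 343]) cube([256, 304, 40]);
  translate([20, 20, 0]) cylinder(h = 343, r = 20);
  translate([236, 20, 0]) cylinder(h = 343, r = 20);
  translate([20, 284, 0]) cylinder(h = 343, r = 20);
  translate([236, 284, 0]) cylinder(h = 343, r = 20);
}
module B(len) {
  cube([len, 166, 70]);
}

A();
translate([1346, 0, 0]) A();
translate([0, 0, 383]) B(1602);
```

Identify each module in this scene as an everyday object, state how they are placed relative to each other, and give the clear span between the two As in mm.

A is a stool. B is a beam. A beam spans the tops of two stools. The clear span between the two stools is 1090 mm.

Second stool starts at x = 1346; first ends at x = 256; clear span = 1346 − 256 = 1090 mm.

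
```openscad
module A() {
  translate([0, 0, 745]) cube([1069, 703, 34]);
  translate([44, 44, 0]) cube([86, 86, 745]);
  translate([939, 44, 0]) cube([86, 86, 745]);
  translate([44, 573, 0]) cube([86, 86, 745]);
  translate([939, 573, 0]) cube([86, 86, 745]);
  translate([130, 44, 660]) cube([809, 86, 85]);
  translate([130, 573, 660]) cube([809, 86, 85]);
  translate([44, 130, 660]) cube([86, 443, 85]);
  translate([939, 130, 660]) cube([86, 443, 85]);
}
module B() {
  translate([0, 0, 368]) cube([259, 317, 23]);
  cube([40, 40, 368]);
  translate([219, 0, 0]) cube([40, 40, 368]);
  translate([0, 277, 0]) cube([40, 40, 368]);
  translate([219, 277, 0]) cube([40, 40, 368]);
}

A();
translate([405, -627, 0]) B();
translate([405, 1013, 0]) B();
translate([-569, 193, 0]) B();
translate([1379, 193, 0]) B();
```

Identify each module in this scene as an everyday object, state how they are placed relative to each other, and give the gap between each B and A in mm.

Each stool's nearest face is 310 mm from the table's bounding box.

A is a table. B is a stool. Four stools sit around the table at the −y, +y, −x, +x sides. The gap between each stool and the table is 310 mm.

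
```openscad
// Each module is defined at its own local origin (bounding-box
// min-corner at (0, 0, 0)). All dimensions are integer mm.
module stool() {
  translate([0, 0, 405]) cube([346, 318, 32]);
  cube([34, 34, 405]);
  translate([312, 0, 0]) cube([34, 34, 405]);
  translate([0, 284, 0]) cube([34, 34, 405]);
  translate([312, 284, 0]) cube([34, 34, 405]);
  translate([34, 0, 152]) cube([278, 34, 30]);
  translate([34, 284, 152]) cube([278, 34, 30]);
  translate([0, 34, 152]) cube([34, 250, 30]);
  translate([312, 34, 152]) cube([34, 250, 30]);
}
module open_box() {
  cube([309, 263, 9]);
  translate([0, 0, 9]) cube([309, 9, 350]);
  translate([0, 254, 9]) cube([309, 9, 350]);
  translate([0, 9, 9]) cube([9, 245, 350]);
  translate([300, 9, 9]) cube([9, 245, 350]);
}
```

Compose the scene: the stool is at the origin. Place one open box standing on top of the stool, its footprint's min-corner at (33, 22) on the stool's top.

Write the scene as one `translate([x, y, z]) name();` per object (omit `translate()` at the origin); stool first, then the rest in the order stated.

stool();
translate([33, 22, 437]) open_box();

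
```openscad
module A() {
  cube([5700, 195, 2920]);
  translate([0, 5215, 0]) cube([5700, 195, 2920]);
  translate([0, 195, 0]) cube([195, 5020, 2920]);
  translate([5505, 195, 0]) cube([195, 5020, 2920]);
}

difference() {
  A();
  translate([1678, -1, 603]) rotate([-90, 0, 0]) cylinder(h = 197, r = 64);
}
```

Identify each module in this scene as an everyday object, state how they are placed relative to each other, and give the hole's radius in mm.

A is a house frame. The house frame has a circular hole through its front wall. The hole's radius is 64 mm.

The subtracted cylinder has r = 64 mm.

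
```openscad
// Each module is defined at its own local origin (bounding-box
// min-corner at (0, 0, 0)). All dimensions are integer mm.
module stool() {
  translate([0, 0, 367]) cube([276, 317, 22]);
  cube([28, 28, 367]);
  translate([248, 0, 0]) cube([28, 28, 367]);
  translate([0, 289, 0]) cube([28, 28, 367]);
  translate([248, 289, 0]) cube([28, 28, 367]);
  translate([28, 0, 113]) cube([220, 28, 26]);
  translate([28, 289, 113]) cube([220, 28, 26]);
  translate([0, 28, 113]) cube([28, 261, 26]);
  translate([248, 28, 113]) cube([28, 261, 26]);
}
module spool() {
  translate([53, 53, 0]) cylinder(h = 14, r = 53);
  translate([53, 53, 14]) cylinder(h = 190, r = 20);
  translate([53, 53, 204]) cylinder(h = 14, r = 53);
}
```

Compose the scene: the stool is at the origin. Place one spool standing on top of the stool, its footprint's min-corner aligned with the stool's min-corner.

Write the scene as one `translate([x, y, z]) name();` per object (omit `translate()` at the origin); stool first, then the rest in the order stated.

stool();
translate([0, 0, 389]) spool();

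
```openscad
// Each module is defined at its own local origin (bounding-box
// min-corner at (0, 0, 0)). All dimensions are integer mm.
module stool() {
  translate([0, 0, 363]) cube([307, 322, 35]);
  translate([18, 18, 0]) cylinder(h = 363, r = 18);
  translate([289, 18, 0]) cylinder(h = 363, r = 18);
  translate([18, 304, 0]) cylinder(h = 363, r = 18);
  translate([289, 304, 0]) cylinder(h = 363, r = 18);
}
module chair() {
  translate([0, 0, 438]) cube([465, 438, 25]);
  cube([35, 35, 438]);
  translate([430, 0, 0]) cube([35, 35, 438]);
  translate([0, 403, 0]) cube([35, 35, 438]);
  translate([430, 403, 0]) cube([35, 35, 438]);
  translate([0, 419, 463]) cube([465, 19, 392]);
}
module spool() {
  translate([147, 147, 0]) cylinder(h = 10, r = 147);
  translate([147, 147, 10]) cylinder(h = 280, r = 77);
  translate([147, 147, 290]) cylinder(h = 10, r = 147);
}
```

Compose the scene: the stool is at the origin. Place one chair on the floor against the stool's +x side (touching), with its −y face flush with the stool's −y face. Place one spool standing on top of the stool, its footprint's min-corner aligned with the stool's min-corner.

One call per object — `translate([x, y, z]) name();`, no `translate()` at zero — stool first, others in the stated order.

stool();
translate([307, 0, 0]) chair();
translate([0, 0, 398]) spool();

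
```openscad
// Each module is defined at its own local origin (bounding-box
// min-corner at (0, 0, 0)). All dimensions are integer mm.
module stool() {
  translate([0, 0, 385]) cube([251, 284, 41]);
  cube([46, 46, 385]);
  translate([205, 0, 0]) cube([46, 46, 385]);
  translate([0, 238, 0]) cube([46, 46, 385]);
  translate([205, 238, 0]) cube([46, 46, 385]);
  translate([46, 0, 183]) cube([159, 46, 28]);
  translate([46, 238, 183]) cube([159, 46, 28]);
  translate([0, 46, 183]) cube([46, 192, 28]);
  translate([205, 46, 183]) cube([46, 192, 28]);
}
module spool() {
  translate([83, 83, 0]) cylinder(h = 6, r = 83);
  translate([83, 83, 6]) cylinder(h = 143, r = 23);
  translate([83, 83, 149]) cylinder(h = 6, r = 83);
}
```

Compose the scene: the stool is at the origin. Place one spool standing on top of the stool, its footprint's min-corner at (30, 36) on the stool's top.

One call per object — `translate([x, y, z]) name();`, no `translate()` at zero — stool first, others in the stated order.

stool();
translate([30, 36, 426]) spool();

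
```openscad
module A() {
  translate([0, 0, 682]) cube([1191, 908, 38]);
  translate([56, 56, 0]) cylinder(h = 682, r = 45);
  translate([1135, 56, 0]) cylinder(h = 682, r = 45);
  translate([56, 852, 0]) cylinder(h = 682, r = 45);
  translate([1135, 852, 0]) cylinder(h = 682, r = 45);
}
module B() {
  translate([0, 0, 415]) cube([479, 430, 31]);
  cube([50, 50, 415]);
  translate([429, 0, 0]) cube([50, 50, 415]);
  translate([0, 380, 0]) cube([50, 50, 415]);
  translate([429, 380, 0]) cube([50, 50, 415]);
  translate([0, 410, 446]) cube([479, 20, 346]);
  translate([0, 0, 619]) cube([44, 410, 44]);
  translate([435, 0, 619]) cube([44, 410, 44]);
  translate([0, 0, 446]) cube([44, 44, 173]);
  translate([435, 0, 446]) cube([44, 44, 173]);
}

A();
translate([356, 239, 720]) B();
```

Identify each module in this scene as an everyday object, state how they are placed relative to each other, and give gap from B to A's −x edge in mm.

A is a table. B is a chair. The chair is on top of the table, centred. The gap from the chair to the table's −x edge is 356 mm.

The chair's min-x is at 356; the table's min-x is 0; gap = 356 mm.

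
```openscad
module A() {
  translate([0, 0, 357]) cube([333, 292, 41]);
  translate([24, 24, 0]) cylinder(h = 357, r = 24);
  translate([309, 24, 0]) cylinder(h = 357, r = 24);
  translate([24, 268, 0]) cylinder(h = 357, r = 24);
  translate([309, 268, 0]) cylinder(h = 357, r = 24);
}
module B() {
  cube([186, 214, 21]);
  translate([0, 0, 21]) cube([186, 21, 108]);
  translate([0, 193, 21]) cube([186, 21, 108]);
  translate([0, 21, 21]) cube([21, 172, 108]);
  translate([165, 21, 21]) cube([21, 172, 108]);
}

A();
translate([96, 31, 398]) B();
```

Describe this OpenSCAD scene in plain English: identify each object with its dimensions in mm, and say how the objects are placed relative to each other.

A is a simple wooden stool: a rectangular seat 333 mm (x) by 292 mm (y), 41 mm thick, top face at z = 398 mm, on four round legs, each 48 mm in diameter. The legs rest on z = 0, each leg's axis is inset half a diameter from the nearest pair of seat edges (so the leg's bounding box is flush with the corner).

B is an open storage box with external size 186×214×129 mm and wall thickness 21 mm (the base is also 21 mm thick). The base covers the whole footprint; the four walls stand on the base, with the y-facing walls full-width and the x-facing walls fitting between their inner faces.

The open box is on top of the stool.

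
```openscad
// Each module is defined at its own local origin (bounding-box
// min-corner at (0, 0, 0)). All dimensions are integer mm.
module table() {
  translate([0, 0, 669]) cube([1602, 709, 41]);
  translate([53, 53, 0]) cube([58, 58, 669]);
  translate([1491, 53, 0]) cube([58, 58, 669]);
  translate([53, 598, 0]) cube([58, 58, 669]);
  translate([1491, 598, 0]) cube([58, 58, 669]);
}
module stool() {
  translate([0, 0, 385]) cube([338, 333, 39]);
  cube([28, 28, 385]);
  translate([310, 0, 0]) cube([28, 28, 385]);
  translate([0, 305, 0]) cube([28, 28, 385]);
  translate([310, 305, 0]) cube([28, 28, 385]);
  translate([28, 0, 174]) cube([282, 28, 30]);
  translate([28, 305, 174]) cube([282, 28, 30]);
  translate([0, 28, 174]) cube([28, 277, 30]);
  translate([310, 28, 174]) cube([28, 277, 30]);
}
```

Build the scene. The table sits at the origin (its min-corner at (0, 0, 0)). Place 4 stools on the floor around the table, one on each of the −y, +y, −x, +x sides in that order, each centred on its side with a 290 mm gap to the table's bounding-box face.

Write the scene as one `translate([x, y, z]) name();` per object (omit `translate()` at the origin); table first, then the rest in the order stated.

table();
translate([632, -623, 0]) stool();
translate([632, 999, 0]) stool();
translate([-628, 188, 0]) stool();
translate([1892, 188, 0]) stool();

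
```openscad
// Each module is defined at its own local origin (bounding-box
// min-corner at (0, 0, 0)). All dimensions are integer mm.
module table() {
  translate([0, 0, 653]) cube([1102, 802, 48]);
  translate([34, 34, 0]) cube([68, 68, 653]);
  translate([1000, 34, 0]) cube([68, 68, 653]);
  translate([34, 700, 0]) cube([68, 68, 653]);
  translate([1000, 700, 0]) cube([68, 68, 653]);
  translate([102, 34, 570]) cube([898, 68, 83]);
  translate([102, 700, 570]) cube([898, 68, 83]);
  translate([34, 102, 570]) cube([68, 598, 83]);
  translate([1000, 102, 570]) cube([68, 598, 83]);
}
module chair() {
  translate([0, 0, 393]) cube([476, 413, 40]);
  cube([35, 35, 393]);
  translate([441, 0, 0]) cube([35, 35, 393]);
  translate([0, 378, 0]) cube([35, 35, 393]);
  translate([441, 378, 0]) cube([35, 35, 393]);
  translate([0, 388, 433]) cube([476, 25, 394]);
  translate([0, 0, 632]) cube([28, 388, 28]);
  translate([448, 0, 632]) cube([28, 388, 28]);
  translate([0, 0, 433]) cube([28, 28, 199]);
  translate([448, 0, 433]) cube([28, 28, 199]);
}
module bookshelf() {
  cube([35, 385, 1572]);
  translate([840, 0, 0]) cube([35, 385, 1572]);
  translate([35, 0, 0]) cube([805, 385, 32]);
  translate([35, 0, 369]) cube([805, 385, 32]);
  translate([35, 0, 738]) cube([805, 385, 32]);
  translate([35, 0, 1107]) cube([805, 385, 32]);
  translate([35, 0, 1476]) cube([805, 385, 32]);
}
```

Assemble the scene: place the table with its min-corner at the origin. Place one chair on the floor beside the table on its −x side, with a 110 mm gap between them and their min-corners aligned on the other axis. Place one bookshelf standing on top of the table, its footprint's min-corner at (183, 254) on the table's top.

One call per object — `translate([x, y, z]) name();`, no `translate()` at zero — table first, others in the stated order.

table();
translate([-586, 0, 0]) chair();
translate([183, 254, 701]) bookshelf();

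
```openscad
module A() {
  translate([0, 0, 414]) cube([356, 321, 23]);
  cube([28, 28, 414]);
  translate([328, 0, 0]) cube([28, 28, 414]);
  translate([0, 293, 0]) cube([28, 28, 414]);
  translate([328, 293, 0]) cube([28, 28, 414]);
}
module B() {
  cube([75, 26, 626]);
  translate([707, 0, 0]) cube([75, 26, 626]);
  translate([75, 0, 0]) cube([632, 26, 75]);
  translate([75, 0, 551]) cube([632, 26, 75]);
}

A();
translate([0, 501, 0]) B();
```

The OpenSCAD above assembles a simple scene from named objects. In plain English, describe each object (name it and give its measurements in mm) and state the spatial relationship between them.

A is a four-legged stool. The seat is 356×321 mm, 23 mm thick, top at z = 437 mm. It stands on four square legs, each 28×28 mm in cross-section, from z = 0 to the seat underside, each flush with a corner of the seat.

B is a picture frame with a 632×476 mm rectangular opening (x by z) and a uniform 75 mm border on every side. Frame depth is 26 mm along y. It is built from two vertical stiles running the full outside height and two horizontal rails spanning the gap between the stiles.

The picture frame is on the floor beside the stool on its +y side.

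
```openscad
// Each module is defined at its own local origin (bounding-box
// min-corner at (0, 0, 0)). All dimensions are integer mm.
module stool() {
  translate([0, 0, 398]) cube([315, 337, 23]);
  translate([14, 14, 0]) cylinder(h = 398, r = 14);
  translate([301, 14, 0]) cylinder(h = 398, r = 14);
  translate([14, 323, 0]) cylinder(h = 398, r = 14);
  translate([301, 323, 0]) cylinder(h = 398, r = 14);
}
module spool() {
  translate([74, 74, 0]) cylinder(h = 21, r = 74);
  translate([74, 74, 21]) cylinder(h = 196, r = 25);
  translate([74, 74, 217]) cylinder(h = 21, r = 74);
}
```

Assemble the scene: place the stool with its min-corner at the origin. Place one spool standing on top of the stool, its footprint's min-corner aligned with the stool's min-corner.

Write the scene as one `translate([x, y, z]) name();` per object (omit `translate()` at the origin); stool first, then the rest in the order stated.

stool();
translate([0, 0, 421]) spool();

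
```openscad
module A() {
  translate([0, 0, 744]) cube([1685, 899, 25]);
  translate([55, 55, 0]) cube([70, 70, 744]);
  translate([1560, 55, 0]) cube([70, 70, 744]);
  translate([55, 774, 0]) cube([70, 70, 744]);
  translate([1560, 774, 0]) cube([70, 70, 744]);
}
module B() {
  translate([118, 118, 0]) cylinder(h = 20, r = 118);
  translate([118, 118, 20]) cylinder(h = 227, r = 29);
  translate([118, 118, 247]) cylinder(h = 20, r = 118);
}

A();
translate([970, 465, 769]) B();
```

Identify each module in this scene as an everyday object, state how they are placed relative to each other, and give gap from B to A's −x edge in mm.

The spool's min-x is at 970; the table's min-x is 0; gap = 970 mm.

A is a table. B is a spool. The spool is on top of the table. The gap from the spool to the table's −x edge is 970 mm.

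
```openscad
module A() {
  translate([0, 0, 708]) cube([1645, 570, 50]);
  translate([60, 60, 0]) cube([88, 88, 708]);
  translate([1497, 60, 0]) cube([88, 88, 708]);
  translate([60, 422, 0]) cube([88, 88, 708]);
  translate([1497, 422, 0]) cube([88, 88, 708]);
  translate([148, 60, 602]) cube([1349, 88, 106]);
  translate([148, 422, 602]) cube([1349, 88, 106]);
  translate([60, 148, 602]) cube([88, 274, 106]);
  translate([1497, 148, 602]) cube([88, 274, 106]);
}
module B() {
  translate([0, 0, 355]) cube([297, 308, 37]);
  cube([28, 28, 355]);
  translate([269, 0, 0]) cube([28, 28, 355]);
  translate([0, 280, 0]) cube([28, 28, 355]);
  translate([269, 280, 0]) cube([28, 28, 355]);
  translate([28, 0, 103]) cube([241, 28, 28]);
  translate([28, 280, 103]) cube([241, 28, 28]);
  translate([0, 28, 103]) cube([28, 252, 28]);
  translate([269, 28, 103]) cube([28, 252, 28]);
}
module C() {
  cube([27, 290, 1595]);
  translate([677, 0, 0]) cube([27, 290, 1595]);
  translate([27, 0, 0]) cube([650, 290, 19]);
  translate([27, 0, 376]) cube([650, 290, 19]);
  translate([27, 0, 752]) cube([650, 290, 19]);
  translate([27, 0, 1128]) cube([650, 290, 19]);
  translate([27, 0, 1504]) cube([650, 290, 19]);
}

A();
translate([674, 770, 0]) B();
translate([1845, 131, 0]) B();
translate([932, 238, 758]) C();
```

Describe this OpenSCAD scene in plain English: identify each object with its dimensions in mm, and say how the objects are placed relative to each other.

A is a table: top 1645 mm (x) × 570 mm (y), 50 mm thick, upper face at z = 758 mm, on four 88×88 mm square legs, each inset 60 mm from the nearest pair of top edges, running from z = 0 to the bottom of the top. Four apron rails, 88 mm thick and 106 mm tall, run between adjacent legs with their top edges flush with the underside of the top and their outer faces flush with the legs' outer faces.

B is a four-legged stool. The seat is a 297×308×37 mm slab whose top surface is at z = 392 mm; four square legs, each 28×28 mm in cross-section, run from the floor (z = 0) to the underside of the seat, each flush with a corner of the seat. Four stretchers, 28 mm wide and 28 mm tall, connect adjacent legs with their undersides at z = 103 mm, each running between the inner faces of the legs it joins and aligned with the legs' outer faces on the other axis.

C is a bookshelf 704 mm wide overall, 290 mm deep and 1595 mm tall. The two sides are 27 mm thick vertical panels. 5 horizontal shelves of 19 mm thickness span between the inner faces of the sides; the lowest shelf sits on the floor and shelves are stacked with a clear vertical gap of 357 mm between each pair.

Two stools sit around the table at the +y, +x sides. The bookshelf is on top of the table.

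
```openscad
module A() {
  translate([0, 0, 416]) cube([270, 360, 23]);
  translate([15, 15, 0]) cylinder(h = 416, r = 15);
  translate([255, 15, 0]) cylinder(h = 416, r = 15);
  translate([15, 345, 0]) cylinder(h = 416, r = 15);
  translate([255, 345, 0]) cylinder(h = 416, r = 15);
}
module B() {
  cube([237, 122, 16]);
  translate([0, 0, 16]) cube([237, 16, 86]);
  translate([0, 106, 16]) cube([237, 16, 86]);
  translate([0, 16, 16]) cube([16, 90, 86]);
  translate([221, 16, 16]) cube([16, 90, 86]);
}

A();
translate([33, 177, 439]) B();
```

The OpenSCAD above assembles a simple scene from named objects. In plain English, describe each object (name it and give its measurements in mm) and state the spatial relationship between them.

A is a simple wooden stool: a rectangular seat 270 mm (x) by 360 mm (y), 23 mm thick, top face at z = 439 mm, on four round legs, each 30 mm in diameter. The legs rest on z = 0, each leg's axis is inset half a diameter from the nearest pair of seat edges (so the leg's bounding box is flush with the corner).

B is an open storage box with external size 237×122×102 mm and wall thickness 16 mm (the base is also 16 mm thick). The base covers the whole footprint; the four walls stand on the base, with the y-facing walls full-width and the x-facing walls fitting between their inner faces.

The open box is on top of the stool.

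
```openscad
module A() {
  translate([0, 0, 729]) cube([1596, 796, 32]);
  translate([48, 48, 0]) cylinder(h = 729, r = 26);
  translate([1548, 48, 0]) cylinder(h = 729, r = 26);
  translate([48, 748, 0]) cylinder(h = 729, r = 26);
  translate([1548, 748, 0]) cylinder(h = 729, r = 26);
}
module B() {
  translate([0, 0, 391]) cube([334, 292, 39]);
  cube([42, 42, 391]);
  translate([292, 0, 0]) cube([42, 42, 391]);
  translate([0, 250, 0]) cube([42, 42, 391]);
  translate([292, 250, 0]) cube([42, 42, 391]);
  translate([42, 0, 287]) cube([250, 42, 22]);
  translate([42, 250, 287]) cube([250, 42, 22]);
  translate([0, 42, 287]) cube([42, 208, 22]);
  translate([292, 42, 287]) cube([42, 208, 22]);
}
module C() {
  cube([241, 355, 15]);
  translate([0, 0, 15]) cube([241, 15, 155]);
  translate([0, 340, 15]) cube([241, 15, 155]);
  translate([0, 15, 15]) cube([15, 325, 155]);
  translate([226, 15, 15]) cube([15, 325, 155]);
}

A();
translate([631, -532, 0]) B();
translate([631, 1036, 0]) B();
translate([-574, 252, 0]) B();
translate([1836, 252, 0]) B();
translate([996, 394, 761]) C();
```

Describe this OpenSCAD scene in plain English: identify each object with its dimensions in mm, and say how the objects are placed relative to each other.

A is a table: top 1596 mm (x) × 796 mm (y), 32 mm thick, upper face at z = 761 mm, on four round legs of 52 mm diameter, each leg's bounding box inset 22 mm from the nearest pair of top edges, running from z = 0 to the bottom of the top.

B is a simple wooden stool: a rectangular seat 334 mm (x) by 292 mm (y), 39 mm thick, top face at z = 430 mm, on four square legs, each 42×42 mm in cross-section. The legs rest on z = 0, each flush with a corner of the seat. Four stretchers, 42 mm wide and 22 mm tall, connect adjacent legs with their undersides at z = 287 mm, each running between the inner faces of the legs it joins and aligned with the legs' outer faces on the other axis.

C is an open storage box with external size 241×355×170 mm and wall thickness 15 mm (the base is also 15 mm thick). The base covers the whole footprint; the four walls stand on the base, with the y-facing walls full-width and the x-facing walls fitting between their inner faces.

Four stools sit around the table at the −y, +y, −x, +x sides. The open box is on top of the table.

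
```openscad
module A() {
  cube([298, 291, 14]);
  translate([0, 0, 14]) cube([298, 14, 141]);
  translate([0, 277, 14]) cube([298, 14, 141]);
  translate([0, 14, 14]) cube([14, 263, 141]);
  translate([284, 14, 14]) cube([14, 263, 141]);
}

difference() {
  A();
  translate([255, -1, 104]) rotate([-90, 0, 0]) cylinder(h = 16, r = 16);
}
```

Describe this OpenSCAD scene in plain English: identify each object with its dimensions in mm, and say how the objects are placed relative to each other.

A is an open storage box with external size 298×291×155 mm and wall thickness 14 mm (the base is also 14 mm thick). The base covers the whole footprint; the four walls stand on the base, with the y-facing walls full-width and the x-facing walls fitting between their inner faces.

The open box has a circular hole of radius 16 mm through its front wall, centred at (x = 255, z = 104).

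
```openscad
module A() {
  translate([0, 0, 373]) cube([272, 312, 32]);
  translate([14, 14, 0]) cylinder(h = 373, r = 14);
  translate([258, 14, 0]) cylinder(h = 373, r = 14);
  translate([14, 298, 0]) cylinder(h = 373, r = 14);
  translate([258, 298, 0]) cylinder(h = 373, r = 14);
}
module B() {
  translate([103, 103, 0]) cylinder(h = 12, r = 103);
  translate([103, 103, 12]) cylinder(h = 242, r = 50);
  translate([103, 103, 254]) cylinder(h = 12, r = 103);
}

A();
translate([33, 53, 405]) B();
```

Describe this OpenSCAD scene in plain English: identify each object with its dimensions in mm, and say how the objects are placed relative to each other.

A is a four-legged stool. The seat is 272×312 mm, 32 mm thick, top at z = 405 mm. It stands on four round legs, each 28 mm in diameter, from z = 0 to the seat underside, each leg's axis is inset half a diameter from the nearest pair of seat edges (so the leg's bounding box is flush with the corner).

B is a spool: two coaxial disc flanges of radius 103 mm and thickness 12 mm, joined by a core cylinder of radius 50 mm and height 242 mm. The lower flange rests on z = 0 and the three cylinders share a vertical axis.

The spool is on top of the stool, centred.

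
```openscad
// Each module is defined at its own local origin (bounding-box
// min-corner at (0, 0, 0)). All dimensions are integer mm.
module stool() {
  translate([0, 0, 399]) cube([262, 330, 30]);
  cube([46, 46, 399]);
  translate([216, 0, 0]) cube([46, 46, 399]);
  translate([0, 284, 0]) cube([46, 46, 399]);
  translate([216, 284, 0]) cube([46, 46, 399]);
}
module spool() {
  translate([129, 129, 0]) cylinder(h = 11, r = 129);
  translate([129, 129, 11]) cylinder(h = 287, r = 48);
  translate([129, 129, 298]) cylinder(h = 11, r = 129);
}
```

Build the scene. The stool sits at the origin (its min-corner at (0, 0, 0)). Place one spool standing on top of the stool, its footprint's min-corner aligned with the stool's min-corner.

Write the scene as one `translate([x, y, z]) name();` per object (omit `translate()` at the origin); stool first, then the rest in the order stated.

stool();
translate([0, 0, 429]) spool();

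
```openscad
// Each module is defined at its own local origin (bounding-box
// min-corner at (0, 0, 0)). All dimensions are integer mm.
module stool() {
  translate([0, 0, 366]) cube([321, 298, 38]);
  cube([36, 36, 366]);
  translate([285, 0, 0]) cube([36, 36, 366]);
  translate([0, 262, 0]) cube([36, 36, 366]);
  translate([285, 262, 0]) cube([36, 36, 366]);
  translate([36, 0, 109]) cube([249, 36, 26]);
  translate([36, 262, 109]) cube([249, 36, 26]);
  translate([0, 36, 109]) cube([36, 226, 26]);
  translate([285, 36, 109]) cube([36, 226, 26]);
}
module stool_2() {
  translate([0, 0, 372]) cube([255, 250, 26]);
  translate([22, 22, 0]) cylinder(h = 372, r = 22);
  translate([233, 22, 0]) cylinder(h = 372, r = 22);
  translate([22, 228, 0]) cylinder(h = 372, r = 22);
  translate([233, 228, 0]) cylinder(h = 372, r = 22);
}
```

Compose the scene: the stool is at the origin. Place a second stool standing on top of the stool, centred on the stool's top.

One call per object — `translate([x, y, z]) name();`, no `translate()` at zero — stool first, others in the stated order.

stool();
translate([33, 24, 404]) stool_2();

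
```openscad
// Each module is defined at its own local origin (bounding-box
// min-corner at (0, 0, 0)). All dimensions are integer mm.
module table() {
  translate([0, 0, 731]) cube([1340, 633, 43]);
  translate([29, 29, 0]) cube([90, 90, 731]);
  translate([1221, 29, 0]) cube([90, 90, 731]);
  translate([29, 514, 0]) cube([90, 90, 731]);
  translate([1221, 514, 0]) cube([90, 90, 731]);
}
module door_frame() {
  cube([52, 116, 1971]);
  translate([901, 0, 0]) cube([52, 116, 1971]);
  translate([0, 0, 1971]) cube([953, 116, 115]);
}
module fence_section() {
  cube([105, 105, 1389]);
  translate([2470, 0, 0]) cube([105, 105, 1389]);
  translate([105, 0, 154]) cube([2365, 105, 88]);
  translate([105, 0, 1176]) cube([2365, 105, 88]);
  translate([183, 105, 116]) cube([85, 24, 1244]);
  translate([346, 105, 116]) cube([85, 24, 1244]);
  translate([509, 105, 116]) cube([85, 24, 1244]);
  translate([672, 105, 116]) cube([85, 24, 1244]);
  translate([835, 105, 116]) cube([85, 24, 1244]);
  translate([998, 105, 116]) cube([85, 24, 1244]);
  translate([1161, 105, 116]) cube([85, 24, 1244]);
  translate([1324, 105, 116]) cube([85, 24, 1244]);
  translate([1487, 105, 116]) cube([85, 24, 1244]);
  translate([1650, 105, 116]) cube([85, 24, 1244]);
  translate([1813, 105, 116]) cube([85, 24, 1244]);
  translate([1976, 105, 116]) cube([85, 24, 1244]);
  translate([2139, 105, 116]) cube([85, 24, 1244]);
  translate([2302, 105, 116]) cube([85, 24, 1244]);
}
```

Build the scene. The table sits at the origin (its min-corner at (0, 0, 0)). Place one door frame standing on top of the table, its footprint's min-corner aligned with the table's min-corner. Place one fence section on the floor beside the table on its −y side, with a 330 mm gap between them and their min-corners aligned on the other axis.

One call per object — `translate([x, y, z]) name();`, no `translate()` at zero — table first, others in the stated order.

table();
translate([0, 0, 774]) door_frame();
translate([0, -459, 0]) fence_section();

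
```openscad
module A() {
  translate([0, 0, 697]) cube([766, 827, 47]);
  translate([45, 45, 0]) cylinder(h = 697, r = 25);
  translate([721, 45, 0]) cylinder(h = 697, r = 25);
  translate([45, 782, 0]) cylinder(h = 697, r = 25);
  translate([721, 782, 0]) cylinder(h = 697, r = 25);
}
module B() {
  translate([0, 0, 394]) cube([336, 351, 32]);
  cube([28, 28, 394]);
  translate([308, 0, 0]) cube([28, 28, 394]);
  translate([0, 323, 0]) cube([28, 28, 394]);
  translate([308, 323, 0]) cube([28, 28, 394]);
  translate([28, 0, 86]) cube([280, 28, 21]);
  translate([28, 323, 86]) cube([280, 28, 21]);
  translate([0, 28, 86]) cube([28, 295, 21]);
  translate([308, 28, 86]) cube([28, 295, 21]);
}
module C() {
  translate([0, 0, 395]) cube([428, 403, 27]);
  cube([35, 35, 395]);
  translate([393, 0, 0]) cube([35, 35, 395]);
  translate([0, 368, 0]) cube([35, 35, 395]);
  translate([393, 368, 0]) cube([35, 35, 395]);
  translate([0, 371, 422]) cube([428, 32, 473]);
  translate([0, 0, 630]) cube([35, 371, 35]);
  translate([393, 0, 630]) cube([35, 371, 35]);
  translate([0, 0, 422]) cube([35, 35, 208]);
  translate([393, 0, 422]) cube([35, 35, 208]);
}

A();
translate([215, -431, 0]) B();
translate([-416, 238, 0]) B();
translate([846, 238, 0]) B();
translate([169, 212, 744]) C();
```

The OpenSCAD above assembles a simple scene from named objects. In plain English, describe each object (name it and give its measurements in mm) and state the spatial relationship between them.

A is a table with a 766×827 mm rectangular top, 47 mm thick, top surface at z = 744 mm, supported by four round legs of 50 mm diameter, each leg's bounding box inset 20 mm from the nearest pair of top edges, running from the floor.

B is a four-legged stool. The seat is 336×351 mm, 32 mm thick, top at z = 426 mm. It stands on four square legs, each 28×28 mm in cross-section, from z = 0 to the seat underside, each flush with a corner of the seat. Four stretchers, 28 mm wide and 21 mm tall, connect adjacent legs with their undersides at z = 86 mm, each running between the inner faces of the legs it joins and aligned with the legs' outer faces on the other axis.

C is a chair: 428×403 mm seat, 27 mm thick, top at z = 422 mm, on four 35 mm square corner legs flush with the seat edges. A 32 mm thick backrest slab spans the full seat width, extending 473 mm above the seat top, its back face flush with the seat's +y edge. Two armrests of 35×35 mm section run along each side from the seat's front edge to the front of the backrest, top faces 243 mm above the seat top and outer faces flush with the seat's x-edges; a 35×35 mm post under the front of each armrest stands on the seat at the front corner.

Three stools sit around the table at the −y, −x, +x sides. The chair is on top of the table, centred.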